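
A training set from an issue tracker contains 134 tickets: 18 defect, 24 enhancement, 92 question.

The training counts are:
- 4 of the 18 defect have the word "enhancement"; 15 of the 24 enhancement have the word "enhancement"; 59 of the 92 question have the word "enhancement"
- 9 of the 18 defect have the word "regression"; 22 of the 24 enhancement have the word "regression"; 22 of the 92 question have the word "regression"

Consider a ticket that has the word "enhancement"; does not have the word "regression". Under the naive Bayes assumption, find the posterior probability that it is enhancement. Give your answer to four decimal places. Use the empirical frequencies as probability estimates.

defect: (18/134) × (4/18) × (9/18) ≈ 0.0149254
enhancement: (24/134) × (15/24) × (2/24) ≈ 0.00932836
question: (92/134) × (59/92) × (70/92) ≈ 0.33501
P(enhancement | x) = 0.00932836 / 0.35926376 ≈ 0.0260

0.0260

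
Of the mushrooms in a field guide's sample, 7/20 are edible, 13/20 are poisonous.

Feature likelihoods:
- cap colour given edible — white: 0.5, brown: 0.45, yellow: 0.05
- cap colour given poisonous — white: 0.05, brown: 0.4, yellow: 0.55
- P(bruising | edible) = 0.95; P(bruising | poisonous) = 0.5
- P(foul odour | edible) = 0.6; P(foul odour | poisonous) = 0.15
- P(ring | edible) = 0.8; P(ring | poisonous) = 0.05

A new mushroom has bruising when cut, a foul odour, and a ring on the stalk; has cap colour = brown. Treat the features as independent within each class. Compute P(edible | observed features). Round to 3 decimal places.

edible: 0.35 × 0.45 × 0.95 × 0.6 × 0.8 = 0.07182
poisonous: 0.65 × 0.4 × 0.5 × 0.15 × 0.05 = 0.000975
P(edible | x) = 0.07182 / 0.072795 ≈ 0.987

0.987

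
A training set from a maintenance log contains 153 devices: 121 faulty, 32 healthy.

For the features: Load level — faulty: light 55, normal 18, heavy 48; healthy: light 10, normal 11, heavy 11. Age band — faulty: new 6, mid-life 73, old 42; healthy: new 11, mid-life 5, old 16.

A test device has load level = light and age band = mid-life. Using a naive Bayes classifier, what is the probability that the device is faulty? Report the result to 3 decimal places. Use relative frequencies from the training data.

0.955

faulty: (121/153) × (55/121) × (73/121) ≈ 0.216875
healthy: (32/153) × (10/32) × (5/32) ≈ 0.0102124
P(faulty | x) = 0.216875 / 0.2270874 ≈ 0.955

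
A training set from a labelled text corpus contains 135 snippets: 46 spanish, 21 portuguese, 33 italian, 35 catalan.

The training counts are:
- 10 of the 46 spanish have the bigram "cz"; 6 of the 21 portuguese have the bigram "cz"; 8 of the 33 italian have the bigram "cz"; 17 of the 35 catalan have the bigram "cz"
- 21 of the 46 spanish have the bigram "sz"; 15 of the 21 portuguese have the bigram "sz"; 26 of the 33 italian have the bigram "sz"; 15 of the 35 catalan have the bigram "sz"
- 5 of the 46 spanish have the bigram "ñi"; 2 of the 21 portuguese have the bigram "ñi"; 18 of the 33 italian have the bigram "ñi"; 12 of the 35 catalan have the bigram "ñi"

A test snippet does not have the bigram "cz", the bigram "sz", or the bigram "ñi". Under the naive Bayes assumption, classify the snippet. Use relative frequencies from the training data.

spanish: (46/135) × (36/46) × (25/46) × (41/46) ≈ 0.129175
portuguese: (21/135) × (15/21) × (6/21) × (19/21) ≈ 0.0287226
italian: (33/135) × (25/33) × (7/33) × (15/33) ≈ 0.0178553
catalan: (35/135) × (18/35) × (20/35) × (23/35) ≈ 0.050068
Highest score → spanish.

spanish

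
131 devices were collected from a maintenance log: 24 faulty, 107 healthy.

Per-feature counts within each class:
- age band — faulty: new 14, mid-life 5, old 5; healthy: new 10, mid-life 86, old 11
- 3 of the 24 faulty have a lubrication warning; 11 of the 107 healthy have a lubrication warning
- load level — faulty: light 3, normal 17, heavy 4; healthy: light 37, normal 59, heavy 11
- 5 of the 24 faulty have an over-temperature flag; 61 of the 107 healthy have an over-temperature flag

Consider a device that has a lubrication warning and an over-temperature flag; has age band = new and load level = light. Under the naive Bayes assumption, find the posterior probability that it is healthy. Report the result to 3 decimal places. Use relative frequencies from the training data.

faulty: (24/131) × (14/24) × (3/24) × (3/24) × (5/24) ≈ 0.000347885
healthy: (107/131) × (10/107) × (11/107) × (37/107) × (61/107) ≈ 0.00154704
P(healthy | x) = 0.00154704 / 0.001894925 ≈ 0.816

0.816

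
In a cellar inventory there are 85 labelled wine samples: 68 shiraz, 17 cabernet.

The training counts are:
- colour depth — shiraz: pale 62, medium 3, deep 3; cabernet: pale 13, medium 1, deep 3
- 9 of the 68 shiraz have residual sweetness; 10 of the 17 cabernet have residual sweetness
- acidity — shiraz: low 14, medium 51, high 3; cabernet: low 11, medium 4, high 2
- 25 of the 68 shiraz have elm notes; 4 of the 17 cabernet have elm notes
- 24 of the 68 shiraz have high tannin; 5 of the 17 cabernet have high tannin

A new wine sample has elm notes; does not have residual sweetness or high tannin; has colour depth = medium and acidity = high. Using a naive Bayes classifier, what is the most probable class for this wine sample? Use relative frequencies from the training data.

shiraz

shiraz: (68/85) × (3/68) × (59/68) × (3/68) × (25/68) × (44/68) ≈ 0.00032139
cabernet: (17/85) × (1/17) × (7/17) × (2/17) × (4/17) × (12/17) ≈ 0.0000946574
Highest score → shiraz.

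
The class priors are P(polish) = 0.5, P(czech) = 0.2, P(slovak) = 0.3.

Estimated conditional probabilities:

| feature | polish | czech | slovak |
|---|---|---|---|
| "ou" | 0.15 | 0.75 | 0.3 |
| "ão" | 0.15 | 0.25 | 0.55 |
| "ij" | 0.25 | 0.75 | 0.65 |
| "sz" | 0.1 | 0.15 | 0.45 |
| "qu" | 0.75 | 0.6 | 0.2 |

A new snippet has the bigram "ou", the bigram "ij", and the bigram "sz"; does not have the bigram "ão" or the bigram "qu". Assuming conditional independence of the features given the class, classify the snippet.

polish: 0.5 × 0.15 × (1−0.15) × 0.25 × 0.1 × (1−0.75) = 0.0003984375
czech: 0.2 × 0.75 × (1−0.25) × 0.75 × 0.15 × (1−0.6) = 0.0050625
slovak: 0.3 × 0.3 × (1−0.55) × 0.65 × 0.45 × (1−0.2) = 0.009477
Highest score → slovak.

slovak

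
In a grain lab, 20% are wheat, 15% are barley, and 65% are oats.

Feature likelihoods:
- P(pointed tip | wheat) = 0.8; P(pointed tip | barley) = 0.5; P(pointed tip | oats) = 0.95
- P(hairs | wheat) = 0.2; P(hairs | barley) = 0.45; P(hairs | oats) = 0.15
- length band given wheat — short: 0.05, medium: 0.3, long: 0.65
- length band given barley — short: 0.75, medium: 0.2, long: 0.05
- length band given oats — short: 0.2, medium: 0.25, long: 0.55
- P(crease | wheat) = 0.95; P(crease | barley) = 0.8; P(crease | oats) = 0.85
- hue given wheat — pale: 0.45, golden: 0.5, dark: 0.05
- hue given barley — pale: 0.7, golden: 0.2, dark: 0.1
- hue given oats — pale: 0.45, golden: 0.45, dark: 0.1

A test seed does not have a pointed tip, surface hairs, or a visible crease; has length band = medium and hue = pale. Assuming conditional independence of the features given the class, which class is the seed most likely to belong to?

barley

wheat: 0.2 × (1−0.8) × (1−0.2) × 0.3 × (1−0.95) × 0.45 = 0.000216
barley: 0.15 × (1−0.5) × (1−0.45) × 0.2 × (1−0.8) × 0.7 = 0.001155
oats: 0.65 × (1−0.95) × (1−0.15) × 0.25 × (1−0.85) × 0.45 = 0.000466171875
Highest score → barley.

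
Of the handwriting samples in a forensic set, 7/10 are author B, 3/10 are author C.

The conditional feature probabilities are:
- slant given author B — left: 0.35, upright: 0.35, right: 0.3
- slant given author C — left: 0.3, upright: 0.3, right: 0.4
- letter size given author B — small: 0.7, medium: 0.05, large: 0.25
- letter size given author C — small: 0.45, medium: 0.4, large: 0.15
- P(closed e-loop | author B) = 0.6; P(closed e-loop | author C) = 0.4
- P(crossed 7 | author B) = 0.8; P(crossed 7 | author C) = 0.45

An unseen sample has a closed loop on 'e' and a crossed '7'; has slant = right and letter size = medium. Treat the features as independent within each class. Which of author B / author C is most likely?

author C

author B: 0.7 × 0.3 × 0.05 × 0.6 × 0.8 = 0.00504
author C: 0.3 × 0.4 × 0.4 × 0.4 × 0.45 = 0.00864
Highest score → author C.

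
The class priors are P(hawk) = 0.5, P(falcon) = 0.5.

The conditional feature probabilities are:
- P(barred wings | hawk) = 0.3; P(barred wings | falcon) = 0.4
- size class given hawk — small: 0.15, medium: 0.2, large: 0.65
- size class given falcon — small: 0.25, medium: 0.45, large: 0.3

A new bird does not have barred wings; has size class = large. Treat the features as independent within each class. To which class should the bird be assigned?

hawk: 0.5 × (1−0.3) × 0.65 = 0.2275
falcon: 0.5 × (1−0.4) × 0.3 = 0.09
Highest score → hawk.

hawk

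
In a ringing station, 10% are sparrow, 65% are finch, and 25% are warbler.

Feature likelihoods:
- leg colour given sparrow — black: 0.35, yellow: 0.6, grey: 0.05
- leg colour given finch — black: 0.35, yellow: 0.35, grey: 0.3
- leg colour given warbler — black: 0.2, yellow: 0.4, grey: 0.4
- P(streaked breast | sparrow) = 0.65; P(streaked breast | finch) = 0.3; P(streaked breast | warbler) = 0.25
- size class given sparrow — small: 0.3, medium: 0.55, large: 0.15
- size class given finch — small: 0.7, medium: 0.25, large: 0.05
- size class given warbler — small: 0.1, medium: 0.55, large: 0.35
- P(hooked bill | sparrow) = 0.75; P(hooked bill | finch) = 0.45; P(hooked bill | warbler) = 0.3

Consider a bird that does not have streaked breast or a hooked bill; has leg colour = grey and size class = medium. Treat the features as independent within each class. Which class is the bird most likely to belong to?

sparrow: 0.1 × 0.05 × (1−0.65) × 0.55 × (1−0.75) = 0.000240625
finch: 0.65 × 0.3 × (1−0.3) × 0.25 × (1−0.45) = 0.01876875
warbler: 0.25 × 0.4 × (1−0.25) × 0.55 × (1−0.3) = 0.028875
Highest score → warbler.

warbler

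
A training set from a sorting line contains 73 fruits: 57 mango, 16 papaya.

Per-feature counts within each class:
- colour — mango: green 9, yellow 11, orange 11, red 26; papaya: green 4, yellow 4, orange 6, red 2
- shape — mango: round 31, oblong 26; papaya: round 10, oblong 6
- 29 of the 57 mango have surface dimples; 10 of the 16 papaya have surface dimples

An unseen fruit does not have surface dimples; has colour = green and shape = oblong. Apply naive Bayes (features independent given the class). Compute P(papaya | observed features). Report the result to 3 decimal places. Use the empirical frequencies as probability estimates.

mango: (57/73) × (9/57) × (26/57) × (28/57) ≈ 0.0276249
papaya: (16/73) × (4/16) × (6/16) × (6/16) ≈ 0.00770548
P(papaya | x) = 0.00770548 / 0.03533038 ≈ 0.218

0.218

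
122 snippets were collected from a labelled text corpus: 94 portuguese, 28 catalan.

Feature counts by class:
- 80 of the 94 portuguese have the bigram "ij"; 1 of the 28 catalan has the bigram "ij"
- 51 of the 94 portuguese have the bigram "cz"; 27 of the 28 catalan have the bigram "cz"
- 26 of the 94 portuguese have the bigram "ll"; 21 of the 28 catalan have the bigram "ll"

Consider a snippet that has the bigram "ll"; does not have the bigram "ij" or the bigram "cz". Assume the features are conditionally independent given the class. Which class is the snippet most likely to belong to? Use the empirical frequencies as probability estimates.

portuguese

portuguese: (94/122) × (14/94) × (43/94) × (26/94) ≈ 0.0145196
catalan: (28/122) × (27/28) × (1/28) × (21/28) ≈ 0.00592799
Highest score → portuguese.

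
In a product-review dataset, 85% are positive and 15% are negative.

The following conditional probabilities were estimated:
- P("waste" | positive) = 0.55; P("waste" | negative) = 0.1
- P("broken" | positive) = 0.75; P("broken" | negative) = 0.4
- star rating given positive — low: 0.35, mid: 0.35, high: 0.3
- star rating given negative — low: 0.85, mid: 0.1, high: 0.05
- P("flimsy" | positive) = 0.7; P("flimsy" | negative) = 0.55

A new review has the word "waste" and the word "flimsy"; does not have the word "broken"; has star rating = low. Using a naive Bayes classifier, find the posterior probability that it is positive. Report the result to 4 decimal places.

positive: 0.85 × 0.55 × (1−0.75) × 0.35 × 0.7 = 0.028634375
negative: 0.15 × 0.1 × (1−0.4) × 0.85 × 0.55 = 0.0042075
P(positive | x) = 0.028634375 / 0.032841875 ≈ 0.8719

0.8719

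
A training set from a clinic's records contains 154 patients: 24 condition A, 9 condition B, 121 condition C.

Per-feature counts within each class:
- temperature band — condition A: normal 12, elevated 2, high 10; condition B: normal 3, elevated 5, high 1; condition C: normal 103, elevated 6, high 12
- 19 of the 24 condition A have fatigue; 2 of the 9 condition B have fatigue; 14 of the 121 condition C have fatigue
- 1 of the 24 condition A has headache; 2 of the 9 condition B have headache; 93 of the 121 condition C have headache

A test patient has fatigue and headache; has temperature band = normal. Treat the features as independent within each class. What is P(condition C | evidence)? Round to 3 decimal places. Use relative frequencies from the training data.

0.944

condition A: (24/154) × (12/24) × (19/24) × (1/24) ≈ 0.00257035
condition B: (9/154) × (3/9) × (2/9) × (2/9) ≈ 0.000962001
condition C: (121/154) × (103/121) × (14/121) × (93/121) ≈ 0.0594781
P(condition C | x) = 0.0594781 / 0.063010451 ≈ 0.944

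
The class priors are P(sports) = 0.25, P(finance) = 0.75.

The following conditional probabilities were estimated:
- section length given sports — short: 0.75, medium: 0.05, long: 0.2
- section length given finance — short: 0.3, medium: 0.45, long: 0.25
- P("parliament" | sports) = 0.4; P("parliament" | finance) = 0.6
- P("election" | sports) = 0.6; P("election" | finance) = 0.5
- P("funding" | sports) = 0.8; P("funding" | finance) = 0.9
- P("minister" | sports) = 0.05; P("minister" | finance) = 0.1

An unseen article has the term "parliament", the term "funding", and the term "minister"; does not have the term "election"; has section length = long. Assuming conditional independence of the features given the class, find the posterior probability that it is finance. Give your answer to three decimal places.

sports: 0.25 × 0.2 × 0.4 × (1−0.6) × 0.8 × 0.05 = 0.00032
finance: 0.75 × 0.25 × 0.6 × (1−0.5) × 0.9 × 0.1 = 0.0050625
P(finance | x) = 0.0050625 / 0.0053825 ≈ 0.941

0.941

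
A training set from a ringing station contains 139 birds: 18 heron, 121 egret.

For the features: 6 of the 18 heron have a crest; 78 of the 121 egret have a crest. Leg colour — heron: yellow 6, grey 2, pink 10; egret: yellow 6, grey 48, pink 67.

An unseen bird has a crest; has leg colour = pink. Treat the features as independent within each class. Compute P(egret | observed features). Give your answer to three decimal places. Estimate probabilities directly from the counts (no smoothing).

0.928

heron: (18/139) × (6/18) × (10/18) ≈ 0.0239808
egret: (121/139) × (78/121) × (67/121) ≈ 0.31072
P(egret | x) = 0.31072 / 0.3347008 ≈ 0.928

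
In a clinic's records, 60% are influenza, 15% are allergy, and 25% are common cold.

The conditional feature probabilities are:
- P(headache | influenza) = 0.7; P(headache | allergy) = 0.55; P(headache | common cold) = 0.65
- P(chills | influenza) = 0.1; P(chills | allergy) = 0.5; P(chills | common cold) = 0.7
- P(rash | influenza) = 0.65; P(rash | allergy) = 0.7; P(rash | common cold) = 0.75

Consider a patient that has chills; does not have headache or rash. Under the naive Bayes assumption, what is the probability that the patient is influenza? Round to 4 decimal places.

0.1985

influenza: 0.6 × (1−0.7) × 0.1 × (1−0.65) = 0.0063
allergy: 0.15 × (1−0.55) × 0.5 × (1−0.7) = 0.010125
common cold: 0.25 × (1−0.65) × 0.7 × (1−0.75) = 0.0153125
P(influenza | x) = 0.0063 / 0.0317375 ≈ 0.1985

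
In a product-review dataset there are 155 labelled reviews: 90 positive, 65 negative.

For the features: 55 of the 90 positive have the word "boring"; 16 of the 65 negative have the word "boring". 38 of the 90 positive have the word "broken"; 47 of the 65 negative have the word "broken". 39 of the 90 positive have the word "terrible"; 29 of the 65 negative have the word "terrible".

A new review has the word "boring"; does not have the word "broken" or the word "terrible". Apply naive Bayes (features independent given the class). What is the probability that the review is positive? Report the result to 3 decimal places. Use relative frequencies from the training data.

positive: (90/155) × (55/90) × (52/90) × (51/90) ≈ 0.116177
negative: (65/155) × (16/65) × (18/65) × (36/65) ≈ 0.015832
P(positive | x) = 0.116177 / 0.132009 ≈ 0.880

0.880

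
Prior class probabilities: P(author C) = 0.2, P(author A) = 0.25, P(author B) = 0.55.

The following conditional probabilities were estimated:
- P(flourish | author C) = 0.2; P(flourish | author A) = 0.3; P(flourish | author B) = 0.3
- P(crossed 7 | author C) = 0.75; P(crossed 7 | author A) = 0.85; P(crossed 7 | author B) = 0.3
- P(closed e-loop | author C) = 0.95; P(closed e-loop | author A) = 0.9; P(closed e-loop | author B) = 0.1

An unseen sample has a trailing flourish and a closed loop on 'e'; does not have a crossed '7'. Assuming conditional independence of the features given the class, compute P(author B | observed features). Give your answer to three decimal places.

author C: 0.2 × 0.2 × (1−0.75) × 0.95 = 0.0095
author A: 0.25 × 0.3 × (1−0.85) × 0.9 = 0.010125
author B: 0.55 × 0.3 × (1−0.3) × 0.1 = 0.01155
P(author B | x) = 0.01155 / 0.031175 ≈ 0.370

0.370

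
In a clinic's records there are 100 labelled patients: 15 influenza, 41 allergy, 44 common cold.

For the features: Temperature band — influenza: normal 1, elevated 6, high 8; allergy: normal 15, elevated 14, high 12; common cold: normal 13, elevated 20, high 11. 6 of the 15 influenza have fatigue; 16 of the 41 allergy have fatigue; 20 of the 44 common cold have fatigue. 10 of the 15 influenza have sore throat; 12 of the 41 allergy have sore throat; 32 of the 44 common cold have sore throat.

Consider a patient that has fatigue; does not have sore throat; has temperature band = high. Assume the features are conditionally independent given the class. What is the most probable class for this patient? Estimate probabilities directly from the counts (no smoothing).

allergy

influenza: (15/100) × (8/15) × (6/15) × (5/15) ≈ 0.0106667
allergy: (41/100) × (12/41) × (16/41) × (29/41) ≈ 0.0331231
common cold: (44/100) × (11/44) × (20/44) × (12/44) ≈ 0.0136364
Highest score → allergy.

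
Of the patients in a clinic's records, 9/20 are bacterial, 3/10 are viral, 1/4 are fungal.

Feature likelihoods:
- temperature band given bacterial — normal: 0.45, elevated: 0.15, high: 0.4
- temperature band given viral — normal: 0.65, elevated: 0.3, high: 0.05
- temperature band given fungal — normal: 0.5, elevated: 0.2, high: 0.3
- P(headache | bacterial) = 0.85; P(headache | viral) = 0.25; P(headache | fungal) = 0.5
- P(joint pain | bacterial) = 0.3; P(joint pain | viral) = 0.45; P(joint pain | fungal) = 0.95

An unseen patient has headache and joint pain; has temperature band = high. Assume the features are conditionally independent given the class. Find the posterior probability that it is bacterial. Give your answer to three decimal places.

0.552

bacterial: 0.45 × 0.4 × 0.85 × 0.3 = 0.0459
viral: 0.3 × 0.05 × 0.25 × 0.45 = 0.0016875
fungal: 0.25 × 0.3 × 0.5 × 0.95 = 0.035625
P(bacterial | x) = 0.0459 / 0.0832125 ≈ 0.552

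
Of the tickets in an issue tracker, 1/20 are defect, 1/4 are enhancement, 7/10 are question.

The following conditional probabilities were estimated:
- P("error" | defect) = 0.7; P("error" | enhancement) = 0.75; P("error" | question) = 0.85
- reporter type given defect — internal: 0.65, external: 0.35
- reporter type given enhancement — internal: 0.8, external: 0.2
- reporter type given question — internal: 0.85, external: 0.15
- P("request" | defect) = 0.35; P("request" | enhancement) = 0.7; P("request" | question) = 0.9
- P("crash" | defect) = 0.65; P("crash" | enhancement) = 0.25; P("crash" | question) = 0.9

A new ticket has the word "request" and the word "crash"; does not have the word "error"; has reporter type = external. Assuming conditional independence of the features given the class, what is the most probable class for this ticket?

defect: 0.05 × (1−0.7) × 0.35 × 0.35 × 0.65 = 0.001194375
enhancement: 0.25 × (1−0.75) × 0.2 × 0.7 × 0.25 = 0.0021875
question: 0.7 × (1−0.85) × 0.15 × 0.9 × 0.9 = 0.0127575
Highest score → question.

question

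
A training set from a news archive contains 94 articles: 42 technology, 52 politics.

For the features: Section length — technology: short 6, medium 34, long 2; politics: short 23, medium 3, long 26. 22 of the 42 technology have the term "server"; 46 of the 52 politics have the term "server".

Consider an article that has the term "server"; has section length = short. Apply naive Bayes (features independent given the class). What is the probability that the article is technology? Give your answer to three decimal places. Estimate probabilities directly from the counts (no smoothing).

technology: (42/94) × (6/42) × (22/42) ≈ 0.0334347
politics: (52/94) × (23/52) × (46/52) ≈ 0.216448
P(technology | x) = 0.0334347 / 0.2498827 ≈ 0.134

0.134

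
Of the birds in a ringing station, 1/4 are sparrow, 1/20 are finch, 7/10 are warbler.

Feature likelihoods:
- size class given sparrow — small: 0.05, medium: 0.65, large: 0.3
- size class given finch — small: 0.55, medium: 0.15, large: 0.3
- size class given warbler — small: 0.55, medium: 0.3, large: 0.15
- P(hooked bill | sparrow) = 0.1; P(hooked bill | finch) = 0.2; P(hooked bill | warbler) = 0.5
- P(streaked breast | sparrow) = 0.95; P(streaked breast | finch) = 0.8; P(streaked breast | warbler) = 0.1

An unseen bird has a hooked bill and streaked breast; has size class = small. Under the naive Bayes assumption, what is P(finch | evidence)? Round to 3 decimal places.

0.177

sparrow: 0.25 × 0.05 × 0.1 × 0.95 = 0.0011875
finch: 0.05 × 0.55 × 0.2 × 0.8 = 0.0044
warbler: 0.7 × 0.55 × 0.5 × 0.1 = 0.01925
P(finch | x) = 0.0044 / 0.0248375 ≈ 0.177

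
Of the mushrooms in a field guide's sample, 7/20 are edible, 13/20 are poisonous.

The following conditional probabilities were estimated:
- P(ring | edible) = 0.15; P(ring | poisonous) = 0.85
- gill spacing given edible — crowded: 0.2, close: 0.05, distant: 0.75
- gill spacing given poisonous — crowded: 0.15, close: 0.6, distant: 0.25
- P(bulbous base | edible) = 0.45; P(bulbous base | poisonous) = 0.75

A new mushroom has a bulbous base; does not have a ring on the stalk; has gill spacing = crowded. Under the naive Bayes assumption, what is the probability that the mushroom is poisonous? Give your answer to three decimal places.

0.291

edible: 0.35 × (1−0.15) × 0.2 × 0.45 = 0.026775
poisonous: 0.65 × (1−0.85) × 0.15 × 0.75 = 0.01096875
P(poisonous | x) = 0.01096875 / 0.03774375 ≈ 0.291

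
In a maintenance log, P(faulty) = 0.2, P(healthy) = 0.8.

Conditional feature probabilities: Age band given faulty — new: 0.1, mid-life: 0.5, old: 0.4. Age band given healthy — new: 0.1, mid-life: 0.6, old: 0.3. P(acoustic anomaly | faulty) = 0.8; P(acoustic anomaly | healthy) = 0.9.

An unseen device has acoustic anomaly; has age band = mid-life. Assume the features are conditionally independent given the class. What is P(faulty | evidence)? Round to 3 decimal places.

faulty: 0.2 × 0.5 × 0.8 = 0.08
healthy: 0.8 × 0.6 × 0.9 = 0.432
P(faulty | x) = 0.08 / 0.512 ≈ 0.156

0.156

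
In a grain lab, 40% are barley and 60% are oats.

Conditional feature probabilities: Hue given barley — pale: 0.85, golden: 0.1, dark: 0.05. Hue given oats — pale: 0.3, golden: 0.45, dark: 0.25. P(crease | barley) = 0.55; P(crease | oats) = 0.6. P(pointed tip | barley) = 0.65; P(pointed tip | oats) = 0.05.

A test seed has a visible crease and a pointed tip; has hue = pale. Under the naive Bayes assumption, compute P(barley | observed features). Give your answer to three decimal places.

0.957

barley: 0.4 × 0.85 × 0.55 × 0.65 = 0.12155
oats: 0.6 × 0.3 × 0.6 × 0.05 = 0.0054
P(barley | x) = 0.12155 / 0.12695 ≈ 0.957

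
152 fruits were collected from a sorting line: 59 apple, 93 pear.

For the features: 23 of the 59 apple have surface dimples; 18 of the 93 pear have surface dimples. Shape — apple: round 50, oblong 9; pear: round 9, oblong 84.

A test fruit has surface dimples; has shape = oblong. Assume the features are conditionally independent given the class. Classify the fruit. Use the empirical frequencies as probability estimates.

apple: (59/152) × (23/59) × (9/59) ≈ 0.0230821
pear: (93/152) × (18/93) × (84/93) ≈ 0.106961
Highest score → pear.

pear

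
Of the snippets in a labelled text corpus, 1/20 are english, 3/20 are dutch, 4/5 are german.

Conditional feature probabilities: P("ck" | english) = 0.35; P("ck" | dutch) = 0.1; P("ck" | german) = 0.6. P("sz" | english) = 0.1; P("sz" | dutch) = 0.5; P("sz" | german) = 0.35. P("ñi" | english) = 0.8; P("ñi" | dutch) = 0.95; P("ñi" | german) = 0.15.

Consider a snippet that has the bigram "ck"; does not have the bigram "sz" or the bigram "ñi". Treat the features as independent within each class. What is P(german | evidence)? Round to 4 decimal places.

0.9869

english: 0.05 × 0.35 × (1−0.1) × (1−0.8) = 0.00315
dutch: 0.15 × 0.1 × (1−0.5) × (1−0.95) = 0.000375
german: 0.8 × 0.6 × (1−0.35) × (1−0.15) = 0.2652
P(german | x) = 0.2652 / 0.268725 ≈ 0.9869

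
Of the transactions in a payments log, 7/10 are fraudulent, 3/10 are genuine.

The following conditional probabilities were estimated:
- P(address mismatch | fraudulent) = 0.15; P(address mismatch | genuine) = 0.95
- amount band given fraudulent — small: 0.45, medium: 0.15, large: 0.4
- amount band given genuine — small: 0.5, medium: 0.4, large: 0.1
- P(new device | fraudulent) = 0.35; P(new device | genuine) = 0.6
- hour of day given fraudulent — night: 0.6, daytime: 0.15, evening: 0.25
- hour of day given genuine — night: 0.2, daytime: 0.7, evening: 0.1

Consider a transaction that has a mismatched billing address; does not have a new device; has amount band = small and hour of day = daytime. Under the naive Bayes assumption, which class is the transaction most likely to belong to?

genuine

fraudulent: 0.7 × 0.15 × 0.45 × (1−0.35) × 0.15 = 0.004606875
genuine: 0.3 × 0.95 × 0.5 × (1−0.6) × 0.7 = 0.0399
Highest score → genuine.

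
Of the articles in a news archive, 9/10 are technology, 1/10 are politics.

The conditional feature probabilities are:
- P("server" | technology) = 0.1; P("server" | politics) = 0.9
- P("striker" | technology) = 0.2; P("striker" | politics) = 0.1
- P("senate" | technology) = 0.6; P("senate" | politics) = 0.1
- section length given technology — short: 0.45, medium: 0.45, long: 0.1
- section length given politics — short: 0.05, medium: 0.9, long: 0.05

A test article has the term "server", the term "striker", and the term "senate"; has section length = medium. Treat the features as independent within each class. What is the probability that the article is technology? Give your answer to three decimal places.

technology: 0.9 × 0.1 × 0.2 × 0.6 × 0.45 = 0.00486
politics: 0.1 × 0.9 × 0.1 × 0.1 × 0.9 = 0.00081
P(technology | x) = 0.00486 / 0.00567 ≈ 0.857

0.857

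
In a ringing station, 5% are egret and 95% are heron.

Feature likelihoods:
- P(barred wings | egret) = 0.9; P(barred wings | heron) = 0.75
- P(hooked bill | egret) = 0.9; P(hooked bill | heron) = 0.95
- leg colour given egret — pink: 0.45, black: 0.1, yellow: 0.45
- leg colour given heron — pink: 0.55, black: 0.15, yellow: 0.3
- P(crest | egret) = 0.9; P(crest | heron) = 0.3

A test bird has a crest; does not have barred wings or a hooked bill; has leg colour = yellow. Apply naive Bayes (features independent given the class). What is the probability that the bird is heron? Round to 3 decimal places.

0.841

egret: 0.05 × (1−0.9) × (1−0.9) × 0.45 × 0.9 = 0.0002025
heron: 0.95 × (1−0.75) × (1−0.95) × 0.3 × 0.3 = 0.00106875
P(heron | x) = 0.00106875 / 0.00127125 ≈ 0.841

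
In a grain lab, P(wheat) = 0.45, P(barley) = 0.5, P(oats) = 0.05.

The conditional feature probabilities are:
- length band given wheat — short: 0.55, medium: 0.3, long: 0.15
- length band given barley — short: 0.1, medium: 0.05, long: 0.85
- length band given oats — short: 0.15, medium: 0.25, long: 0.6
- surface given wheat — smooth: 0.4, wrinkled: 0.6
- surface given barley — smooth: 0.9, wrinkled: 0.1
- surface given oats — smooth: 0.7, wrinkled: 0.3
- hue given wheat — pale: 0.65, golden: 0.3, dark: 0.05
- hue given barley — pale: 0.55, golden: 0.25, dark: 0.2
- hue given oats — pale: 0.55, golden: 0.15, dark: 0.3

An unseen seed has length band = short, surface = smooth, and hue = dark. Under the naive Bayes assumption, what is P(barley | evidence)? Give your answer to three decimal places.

wheat: 0.45 × 0.55 × 0.4 × 0.05 = 0.00495
barley: 0.5 × 0.1 × 0.9 × 0.2 = 0.009
oats: 0.05 × 0.15 × 0.7 × 0.3 = 0.001575
P(barley | x) = 0.009 / 0.015525 ≈ 0.580

0.580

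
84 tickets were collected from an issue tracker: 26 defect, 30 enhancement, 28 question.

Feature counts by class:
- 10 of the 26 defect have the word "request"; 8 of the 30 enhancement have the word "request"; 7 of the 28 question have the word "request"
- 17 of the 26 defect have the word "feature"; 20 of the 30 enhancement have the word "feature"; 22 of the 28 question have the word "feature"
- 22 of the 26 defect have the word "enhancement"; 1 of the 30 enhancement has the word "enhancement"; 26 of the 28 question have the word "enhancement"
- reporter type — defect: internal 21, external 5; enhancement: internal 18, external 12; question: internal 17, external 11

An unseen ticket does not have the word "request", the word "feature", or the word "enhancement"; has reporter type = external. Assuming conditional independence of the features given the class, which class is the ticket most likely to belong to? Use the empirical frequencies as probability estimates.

enhancement

defect: (26/84) × (16/26) × (9/26) × (4/26) × (5/26) ≈ 0.00195071
enhancement: (30/84) × (22/30) × (10/30) × (29/30) × (12/30) ≈ 0.0337566
question: (28/84) × (21/28) × (6/28) × (2/28) × (11/28) ≈ 0.00150328
Highest score → enhancement.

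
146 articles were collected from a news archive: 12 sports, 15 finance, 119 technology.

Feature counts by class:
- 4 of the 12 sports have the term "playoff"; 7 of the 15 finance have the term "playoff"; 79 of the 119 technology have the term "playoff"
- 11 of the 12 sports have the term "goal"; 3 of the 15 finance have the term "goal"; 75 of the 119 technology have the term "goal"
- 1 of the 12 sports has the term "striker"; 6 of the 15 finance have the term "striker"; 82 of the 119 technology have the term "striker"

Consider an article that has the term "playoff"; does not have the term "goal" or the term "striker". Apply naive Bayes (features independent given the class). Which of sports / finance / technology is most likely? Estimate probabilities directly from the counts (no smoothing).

sports: (12/146) × (4/12) × (1/12) × (11/12) ≈ 0.00209285
finance: (15/146) × (7/15) × (12/15) × (9/15) ≈ 0.0230137
technology: (119/146) × (79/119) × (44/119) × (37/119) ≈ 0.0622063
Highest score → technology.

technology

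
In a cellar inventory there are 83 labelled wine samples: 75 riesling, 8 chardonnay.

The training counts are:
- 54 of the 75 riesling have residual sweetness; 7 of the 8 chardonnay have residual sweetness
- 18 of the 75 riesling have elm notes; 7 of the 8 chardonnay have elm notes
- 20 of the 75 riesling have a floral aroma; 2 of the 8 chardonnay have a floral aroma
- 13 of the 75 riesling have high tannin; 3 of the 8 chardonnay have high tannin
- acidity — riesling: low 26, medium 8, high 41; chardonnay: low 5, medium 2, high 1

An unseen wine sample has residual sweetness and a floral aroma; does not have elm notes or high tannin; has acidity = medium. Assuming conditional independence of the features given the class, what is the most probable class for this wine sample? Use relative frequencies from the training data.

riesling: (75/83) × (54/75) × (57/75) × (20/75) × (62/75) × (8/75) ≈ 0.0116267
chardonnay: (8/83) × (7/8) × (1/8) × (2/8) × (5/8) × (2/8) ≈ 0.000411803
Highest score → riesling.

riesling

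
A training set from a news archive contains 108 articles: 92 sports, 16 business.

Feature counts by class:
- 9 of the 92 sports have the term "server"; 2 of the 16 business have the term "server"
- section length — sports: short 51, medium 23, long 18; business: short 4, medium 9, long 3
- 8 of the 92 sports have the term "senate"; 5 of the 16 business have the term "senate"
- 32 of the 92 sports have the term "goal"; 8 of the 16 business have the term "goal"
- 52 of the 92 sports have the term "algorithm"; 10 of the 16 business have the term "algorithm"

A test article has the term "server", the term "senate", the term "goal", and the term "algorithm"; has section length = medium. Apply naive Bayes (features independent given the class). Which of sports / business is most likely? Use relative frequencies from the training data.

sports: (92/108) × (9/92) × (23/92) × (8/92) × (32/92) × (52/92) ≈ 0.000356155
business: (16/108) × (2/16) × (9/16) × (5/16) × (8/16) × (10/16) ≈ 0.00101725
Highest score → business.

business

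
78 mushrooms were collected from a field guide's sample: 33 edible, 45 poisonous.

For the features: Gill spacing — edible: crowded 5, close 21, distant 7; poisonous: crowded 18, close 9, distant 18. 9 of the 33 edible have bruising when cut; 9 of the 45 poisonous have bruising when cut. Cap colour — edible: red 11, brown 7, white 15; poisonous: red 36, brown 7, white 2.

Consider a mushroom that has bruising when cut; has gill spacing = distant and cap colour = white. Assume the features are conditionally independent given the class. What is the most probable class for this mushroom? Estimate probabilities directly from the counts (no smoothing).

edible: (33/78) × (7/33) × (9/33) × (15/33) ≈ 0.0111252
poisonous: (45/78) × (18/45) × (9/45) × (2/45) ≈ 0.00205128
Highest score → edible.

edible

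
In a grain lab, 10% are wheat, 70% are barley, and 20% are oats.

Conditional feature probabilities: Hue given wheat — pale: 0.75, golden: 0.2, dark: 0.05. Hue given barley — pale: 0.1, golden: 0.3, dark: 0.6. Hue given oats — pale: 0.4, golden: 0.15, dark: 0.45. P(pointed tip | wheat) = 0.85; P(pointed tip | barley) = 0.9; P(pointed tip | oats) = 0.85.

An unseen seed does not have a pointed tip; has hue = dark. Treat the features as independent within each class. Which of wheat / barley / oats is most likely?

wheat: 0.1 × 0.05 × (1−0.85) = 0.00075
barley: 0.7 × 0.6 × (1−0.9) = 0.042
oats: 0.2 × 0.45 × (1−0.85) = 0.0135
Highest score → barley.

barley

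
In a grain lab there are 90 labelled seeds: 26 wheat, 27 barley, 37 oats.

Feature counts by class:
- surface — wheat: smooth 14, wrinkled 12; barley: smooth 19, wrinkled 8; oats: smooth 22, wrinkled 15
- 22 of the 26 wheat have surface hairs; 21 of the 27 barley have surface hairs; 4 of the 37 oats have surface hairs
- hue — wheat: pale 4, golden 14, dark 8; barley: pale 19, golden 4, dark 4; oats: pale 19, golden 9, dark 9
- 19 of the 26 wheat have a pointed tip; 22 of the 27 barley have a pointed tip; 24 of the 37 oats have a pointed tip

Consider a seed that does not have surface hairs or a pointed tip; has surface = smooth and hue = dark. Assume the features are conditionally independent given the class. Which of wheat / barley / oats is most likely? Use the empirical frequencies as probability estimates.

wheat: (26/90) × (14/26) × (4/26) × (8/26) × (7/26) ≈ 0.0019825
barley: (27/90) × (19/27) × (6/27) × (4/27) × (5/27) ≈ 0.00128707
oats: (37/90) × (22/37) × (33/37) × (9/37) × (13/37) ≈ 0.0186327
Highest score → oats.

oats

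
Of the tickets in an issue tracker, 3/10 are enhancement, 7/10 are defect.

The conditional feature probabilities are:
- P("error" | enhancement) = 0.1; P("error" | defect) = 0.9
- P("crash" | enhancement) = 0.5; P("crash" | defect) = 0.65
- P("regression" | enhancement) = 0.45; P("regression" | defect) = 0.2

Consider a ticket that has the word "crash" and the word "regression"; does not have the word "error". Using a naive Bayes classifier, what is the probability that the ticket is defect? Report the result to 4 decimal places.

enhancement: 0.3 × (1−0.1) × 0.5 × 0.45 = 0.06075
defect: 0.7 × (1−0.9) × 0.65 × 0.2 = 0.0091
P(defect | x) = 0.0091 / 0.06985 ≈ 0.1303

0.1303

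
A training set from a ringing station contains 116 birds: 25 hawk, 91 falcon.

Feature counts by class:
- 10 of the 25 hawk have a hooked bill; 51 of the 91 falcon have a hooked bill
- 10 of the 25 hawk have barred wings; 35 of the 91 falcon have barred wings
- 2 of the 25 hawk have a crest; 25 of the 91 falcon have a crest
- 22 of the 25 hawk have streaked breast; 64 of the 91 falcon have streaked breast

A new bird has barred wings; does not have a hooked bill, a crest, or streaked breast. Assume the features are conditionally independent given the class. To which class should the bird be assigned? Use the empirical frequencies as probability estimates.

falcon

hawk: (25/116) × (15/25) × (10/25) × (23/25) × (3/25) ≈ 0.00571034
falcon: (91/116) × (40/91) × (35/91) × (66/91) × (27/91) ≈ 0.02854
Highest score → falcon.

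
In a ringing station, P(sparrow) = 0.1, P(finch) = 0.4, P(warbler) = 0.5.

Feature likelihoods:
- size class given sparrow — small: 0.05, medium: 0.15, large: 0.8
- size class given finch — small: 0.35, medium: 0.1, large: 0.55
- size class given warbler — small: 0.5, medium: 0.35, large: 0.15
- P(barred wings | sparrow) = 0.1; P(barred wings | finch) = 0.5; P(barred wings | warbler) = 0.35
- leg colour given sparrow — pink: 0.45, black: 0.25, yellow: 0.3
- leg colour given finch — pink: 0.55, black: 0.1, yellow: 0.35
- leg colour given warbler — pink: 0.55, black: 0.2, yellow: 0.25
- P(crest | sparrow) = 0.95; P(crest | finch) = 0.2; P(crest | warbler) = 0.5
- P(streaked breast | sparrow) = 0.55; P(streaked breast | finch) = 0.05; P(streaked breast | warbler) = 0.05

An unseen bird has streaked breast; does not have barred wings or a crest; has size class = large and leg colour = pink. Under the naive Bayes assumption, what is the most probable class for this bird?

finch

sparrow: 0.1 × 0.8 × (1−0.1) × 0.45 × (1−0.95) × 0.55 = 0.000891
finch: 0.4 × 0.55 × (1−0.5) × 0.55 × (1−0.2) × 0.05 = 0.00242
warbler: 0.5 × 0.15 × (1−0.35) × 0.55 × (1−0.5) × 0.05 = 0.0006703125
Highest score → finch.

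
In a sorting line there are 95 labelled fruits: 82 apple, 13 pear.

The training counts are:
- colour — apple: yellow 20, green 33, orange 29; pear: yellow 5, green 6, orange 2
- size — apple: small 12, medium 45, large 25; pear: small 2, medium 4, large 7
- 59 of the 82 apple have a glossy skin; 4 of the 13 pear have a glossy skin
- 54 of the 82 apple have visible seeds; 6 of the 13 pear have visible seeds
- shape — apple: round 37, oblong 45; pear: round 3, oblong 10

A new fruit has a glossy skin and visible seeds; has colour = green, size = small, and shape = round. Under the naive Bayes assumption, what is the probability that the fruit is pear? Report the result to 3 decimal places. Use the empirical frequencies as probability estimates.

0.028

apple: (82/95) × (33/82) × (12/82) × (59/82) × (54/82) × (37/82) ≈ 0.0108684
pear: (13/95) × (6/13) × (2/13) × (4/13) × (6/13) × (3/13) ≈ 0.000318432
P(pear | x) = 0.000318432 / 0.011186832 ≈ 0.028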